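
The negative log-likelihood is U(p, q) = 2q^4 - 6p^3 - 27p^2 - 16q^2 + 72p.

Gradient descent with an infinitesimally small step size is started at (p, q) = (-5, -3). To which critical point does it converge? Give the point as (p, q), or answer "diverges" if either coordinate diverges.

(-4, -2)

U is separable, so gradient descent decouples: p follows -∂U/∂p, q follows -∂U/∂q.
∂U/∂p = -18(p - 1)(p + 4); at p=-5 this is -108, so p increases.
∂U/∂q = 8q(q - 2)(q + 2); at q=-3 this is -120, so q increases.
p converges to its nearest critical value -4 (a local min of the p-part); q converges to -2. The iterate converges to (-4, -2).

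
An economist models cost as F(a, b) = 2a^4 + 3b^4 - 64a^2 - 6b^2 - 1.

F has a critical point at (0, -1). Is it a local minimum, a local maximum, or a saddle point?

saddle point

The mixed partial ∂²F/∂a∂b is 0, so the Hessian at any point is diag(F_aa, F_bb) = diag(8(3a^2 - 16), 12(3b^2 - 1)).
At (0, -1): H = diag(-128, 24).
The eigenvalues have opposite signs, so H is indefinite: a saddle point.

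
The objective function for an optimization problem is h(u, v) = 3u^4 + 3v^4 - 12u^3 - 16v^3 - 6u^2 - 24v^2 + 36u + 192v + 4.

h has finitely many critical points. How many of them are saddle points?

h separates as a function of u plus a function of v, so ∇h=0 decouples.
∂h/∂u = 12(u - 3)(u - 1)(u + 1) = 0 at u ∈ {-1, 1, 3}; ∂h/∂v = 12(v - 4)(v - 2)(v + 2) = 0 at v ∈ {-2, 2, 4}.
The Hessian is diagonal: diag(h_uu, h_vv). Second derivatives: h_uu(-1)=96, h_uu(1)=-48, h_uu(3)=96; h_vv(-2)=288, h_vv(2)=-96, h_vv(4)=144.
Saddle points occur where the two diagonal entries have opposite signs: (-1, 2), (1, -2), (1, 4), (3, 2). Count: 4.

4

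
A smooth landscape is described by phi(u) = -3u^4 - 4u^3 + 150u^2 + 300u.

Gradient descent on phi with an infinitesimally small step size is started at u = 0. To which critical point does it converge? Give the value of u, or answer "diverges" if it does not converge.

-1

phi'(u) = -12(u - 5)(u + 1)(u + 5), so phi'(0) = 300.
Gradient descent moves in the -phi' direction, i.e. u is decreasing.
The nearest critical point in that direction is u = -1, where phi'' = 288 > 0 (a local minimum). The iterate converges there.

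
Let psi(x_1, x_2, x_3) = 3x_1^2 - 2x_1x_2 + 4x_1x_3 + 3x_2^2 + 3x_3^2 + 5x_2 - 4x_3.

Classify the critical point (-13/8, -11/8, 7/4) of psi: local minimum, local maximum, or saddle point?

The Hessian is constant: H = [[6, -2, 4], [-2, 6, 0], [4, 0, 6]].
Leading principal minors: Δ₁ = 6, Δ₂ = 32, Δ₃ = 96.
All leading minors are positive, so H is positive definite: a local minimum.

local minimum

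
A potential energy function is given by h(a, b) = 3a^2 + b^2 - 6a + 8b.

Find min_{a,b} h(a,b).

-19

h(a,b) separates as P(a) + Q(b), so its minimum is min P + min Q.
P'(a) = 6a - 6 vanishes at a ∈ {1}; Q'(b) = 2b + 8 vanishes at b ∈ {-4}.
Local minima of P (where P''>0): P(1)=-3. Local minima of Q: Q(-4)=-16.
So the global minimum of h is P(1) + Q(-4) = -3 − 16 = -19, attained at (1, -4).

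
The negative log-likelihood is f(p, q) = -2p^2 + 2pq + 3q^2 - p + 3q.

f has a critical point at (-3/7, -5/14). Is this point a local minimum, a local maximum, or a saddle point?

The Hessian of f is constant: H = [[-4, 2], [2, 6]].
det(H) = (-4)·6 − 2² = -28.
Since det(H) < 0, H is indefinite and the critical point is a saddle point.

saddle point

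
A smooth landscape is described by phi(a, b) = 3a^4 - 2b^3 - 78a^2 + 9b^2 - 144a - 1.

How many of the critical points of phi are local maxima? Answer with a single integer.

phi separates as a function of a plus a function of b, so ∇phi=0 decouples.
∂phi/∂a = 12(a - 4)(a + 1)(a + 3) = 0 at a ∈ {-3, -1, 4}; ∂phi/∂b = -6b(b - 3) = 0 at b ∈ {0, 3}.
The Hessian is diagonal: diag(phi_aa, phi_bb). Second derivatives: phi_aa(-3)=168, phi_aa(-1)=-120, phi_aa(4)=420; phi_bb(0)=18, phi_bb(3)=-18.
Local maxima occur where both diagonal entries negative: (-1, 3). Count: 1.

1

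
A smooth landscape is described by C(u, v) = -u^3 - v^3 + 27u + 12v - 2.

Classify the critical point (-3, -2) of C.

The mixed partial ∂²C/∂u∂v is 0, so the Hessian at any point is diag(C_uu, C_vv) = diag(-6u, -6v).
At (-3, -2): H = diag(18, 12).
Both eigenvalues are positive, so H is positive definite: a local minimum.

local minimum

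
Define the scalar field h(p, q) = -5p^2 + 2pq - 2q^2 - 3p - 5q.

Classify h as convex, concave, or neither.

concave

h is quadratic, so its Hessian is the constant matrix H = [[-10, 2], [2, -4]].
det(H) = 36, tr(H) = -14.
det(H) > 0 and tr(H) < 0, so H is negative definite everywhere: concave.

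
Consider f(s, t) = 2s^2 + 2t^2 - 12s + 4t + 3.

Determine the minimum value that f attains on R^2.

-17

f(s,t) separates as P(s) + Q(t) + 3, so its minimum is min P + min Q + 3.
P'(s) = 4s - 12 vanishes at s ∈ {3}; Q'(t) = 4(t + 1) vanishes at t ∈ {-1}.
Local minima of P (where P''>0): P(3)=-18. Local minima of Q: Q(-1)=-2.
So the global minimum of f is P(3) + Q(-1) + 3 = -18 − 2 + 3 = -17, attained at (3, -1).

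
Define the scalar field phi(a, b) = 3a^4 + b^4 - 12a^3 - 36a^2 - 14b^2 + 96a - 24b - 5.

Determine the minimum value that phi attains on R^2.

-314

phi(a,b) separates as P(a) + Q(b) − 5, so its minimum is min P + min Q − 5.
P'(a) = 12(a - 4)(a - 1)(a + 2) vanishes at a ∈ {-2, 1, 4}; Q'(b) = 4(b - 3)(b + 1)(b + 2) vanishes at b ∈ {-2, -1, 3}.
Local minima of P (where P''>0): P(-2)=-192, P(4)=-192. Local minima of Q: Q(-2)=8, Q(3)=-117.
So the global minimum of phi is P(-2) + Q(3) − 5 = -192 − 117 − 5 = -314, attained at (-2, 3).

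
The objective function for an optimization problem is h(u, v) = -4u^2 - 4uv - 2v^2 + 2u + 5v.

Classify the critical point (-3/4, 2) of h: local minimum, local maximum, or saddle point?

local maximum

The Hessian of h is constant: H = [[-8, -4], [-4, -4]].
det(H) = (-8)·(-4) − (-4)² = 16.
det(H) > 0 and tr(H) = -12 < 0, so H is negative definite and the point is a local maximum.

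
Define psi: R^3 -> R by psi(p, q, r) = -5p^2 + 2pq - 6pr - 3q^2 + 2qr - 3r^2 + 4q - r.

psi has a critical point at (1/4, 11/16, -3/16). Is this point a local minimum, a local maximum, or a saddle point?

The Hessian is constant: H = [[-10, 2, -6], [2, -6, 2], [-6, 2, -6]].
Leading principal minors: Δ₁ = -10, Δ₂ = 56, Δ₃ = -128.
The minors alternate sign starting negative (−, +, −), so H is negative definite: a local maximum.

local maximum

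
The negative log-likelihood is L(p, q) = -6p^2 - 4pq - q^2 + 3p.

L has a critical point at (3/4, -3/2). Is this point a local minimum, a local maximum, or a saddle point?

The Hessian of L is constant: H = [[-12, -4], [-4, -2]].
det(H) = (-12)·(-2) − (-4)² = 8.
det(H) > 0 and tr(H) = -14 < 0, so H is negative definite and the point is a local maximum.

local maximum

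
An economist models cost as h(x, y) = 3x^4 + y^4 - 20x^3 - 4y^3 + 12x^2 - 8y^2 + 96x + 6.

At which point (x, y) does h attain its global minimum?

(-1, 4)

h(x,y) separates as P(x) + Q(y) + 6, so its minimum is min P + min Q + 6.
P'(x) = 12(x - 4)(x - 2)(x + 1) vanishes at x ∈ {-1, 2, 4}; Q'(y) = 4y(y - 4)(y + 1) vanishes at y ∈ {-1, 0, 4}.
Local minima of P (where P''>0): P(-1)=-61, P(4)=64. Local minima of Q: Q(-1)=-3, Q(4)=-128.
So the global minimum of h is P(-1) + Q(4) + 6 = -61 − 128 + 6 = -183, attained at (-1, 4).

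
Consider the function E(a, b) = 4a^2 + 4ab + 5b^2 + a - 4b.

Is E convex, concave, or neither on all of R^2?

convex

E is quadratic, so its Hessian is the constant matrix H = [[8, 4], [4, 10]].
det(H) = 64, tr(H) = 18.
det(H) > 0 and tr(H) > 0, so H is positive definite everywhere: convex.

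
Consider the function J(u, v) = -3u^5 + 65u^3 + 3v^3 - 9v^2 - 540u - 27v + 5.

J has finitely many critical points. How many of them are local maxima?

2

J separates as a function of u plus a function of v, so ∇J=0 decouples.
∂J/∂u = -15(u - 3)(u - 2)(u + 2)(u + 3) = 0 at u ∈ {-3, -2, 2, 3}; ∂J/∂v = 9(v - 3)(v + 1) = 0 at v ∈ {-1, 3}.
The Hessian is diagonal: diag(J_uu, J_vv). Second derivatives: J_uu(-3)=450, J_uu(-2)=-300, J_uu(2)=300, J_uu(3)=-450; J_vv(-1)=-36, J_vv(3)=36.
Local maxima occur where both diagonal entries negative: (-2, -1), (3, -1). Count: 2.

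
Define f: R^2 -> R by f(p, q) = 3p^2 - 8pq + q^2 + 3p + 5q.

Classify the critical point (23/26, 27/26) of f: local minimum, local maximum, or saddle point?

saddle point

The Hessian of f is constant: H = [[6, -8], [-8, 2]].
det(H) = 6·2 − (-8)² = -52.
Since det(H) < 0, H is indefinite and the critical point is a saddle point.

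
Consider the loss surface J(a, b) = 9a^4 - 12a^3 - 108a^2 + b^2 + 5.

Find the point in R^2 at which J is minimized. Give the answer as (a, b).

J(a,b) separates as P(a) + Q(b) + 5, so its minimum is min P + min Q + 5.
P'(a) = 36a(a - 3)(a + 2) vanishes at a ∈ {-2, 0, 3}; Q'(b) = 2b vanishes at b ∈ {0}.
Local minima of P (where P''>0): P(-2)=-192, P(3)=-567. Local minima of Q: Q(0)=0.
So the global minimum of J is P(3) + Q(0) + 5 = -567 + 0 + 5 = -562, attained at (3, 0).

(3, 0)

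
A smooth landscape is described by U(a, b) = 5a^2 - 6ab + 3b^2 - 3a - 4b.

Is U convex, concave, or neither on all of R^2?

U is quadratic, so its Hessian is the constant matrix H = [[10, -6], [-6, 6]].
det(H) = 24, tr(H) = 16.
det(H) > 0 and tr(H) > 0, so H is positive definite everywhere: convex.

convex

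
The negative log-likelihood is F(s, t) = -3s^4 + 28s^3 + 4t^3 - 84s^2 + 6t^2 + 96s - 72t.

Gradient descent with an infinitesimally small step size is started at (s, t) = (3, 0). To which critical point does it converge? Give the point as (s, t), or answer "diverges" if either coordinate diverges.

(2, 2)

F is separable, so gradient descent decouples: s follows -∂F/∂s, t follows -∂F/∂t.
∂F/∂s = -12(s - 4)(s - 2)(s - 1); at s=3 this is 24, so s decreases.
∂F/∂t = 12(t - 2)(t + 3); at t=0 this is -72, so t increases.
s converges to its nearest critical value 2 (a local min of the s-part); t converges to 2. The iterate converges to (2, 2).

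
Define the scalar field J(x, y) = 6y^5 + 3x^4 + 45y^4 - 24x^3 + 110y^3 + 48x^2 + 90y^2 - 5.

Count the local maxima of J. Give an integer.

2

J separates as a function of x plus a function of y, so ∇J=0 decouples.
∂J/∂x = 12x(x - 4)(x - 2) = 0 at x ∈ {0, 2, 4}; ∂J/∂y = 30y(y + 1)(y + 2)(y + 3) = 0 at y ∈ {-3, -2, -1, 0}.
The Hessian is diagonal: diag(J_xx, J_yy). Second derivatives: J_xx(0)=96, J_xx(2)=-48, J_xx(4)=96; J_yy(-3)=-180, J_yy(-2)=60, J_yy(-1)=-60, J_yy(0)=180.
Local maxima occur where both diagonal entries negative: (2, -3), (2, -1). Count: 2.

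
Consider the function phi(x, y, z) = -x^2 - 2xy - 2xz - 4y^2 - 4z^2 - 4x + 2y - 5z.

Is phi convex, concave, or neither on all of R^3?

phi is quadratic, so its Hessian is the constant matrix H = [[-2, -2, -2], [-2, -8, 0], [-2, 0, -8]].
Leading principal minors: -2, 12, -64.
Signs alternate −, +, − ⇒ H ≺ 0 ⇒ concave.

concave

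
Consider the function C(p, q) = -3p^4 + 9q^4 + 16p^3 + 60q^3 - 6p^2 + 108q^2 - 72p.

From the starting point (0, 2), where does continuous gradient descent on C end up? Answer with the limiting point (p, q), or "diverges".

(2, 0)

C is separable, so gradient descent decouples: p follows -∂C/∂p, q follows -∂C/∂q.
∂C/∂p = -12(p - 3)(p - 2)(p + 1); at p=0 this is -72, so p increases.
∂C/∂q = 36q(q + 2)(q + 3); at q=2 this is 1440, so q decreases.
p converges to its nearest critical value 2 (a local min of the p-part); q converges to 0. The iterate converges to (2, 0).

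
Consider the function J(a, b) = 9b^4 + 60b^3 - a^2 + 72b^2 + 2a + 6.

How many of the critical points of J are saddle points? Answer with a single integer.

J separates as a function of a plus a function of b, so ∇J=0 decouples.
∂J/∂a = -2(a - 1) = 0 at a ∈ {1}; ∂J/∂b = 36b(b + 1)(b + 4) = 0 at b ∈ {-4, -1, 0}.
The Hessian is diagonal: diag(J_aa, J_bb). Second derivatives: J_aa(1)=-2; J_bb(-4)=432, J_bb(-1)=-108, J_bb(0)=144.
Saddle points occur where the two diagonal entries have opposite signs: (1, -4), (1, 0). Count: 2.

2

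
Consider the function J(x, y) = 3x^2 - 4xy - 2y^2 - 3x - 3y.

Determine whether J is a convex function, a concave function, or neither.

J is quadratic, so its Hessian is the constant matrix H = [[6, -4], [-4, -4]].
det(H) = -40, tr(H) = 2.
det(H) < 0, so H is indefinite: neither convex nor concave.

neither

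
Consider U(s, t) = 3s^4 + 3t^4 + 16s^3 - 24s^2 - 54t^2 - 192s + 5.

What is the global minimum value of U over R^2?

-542

U(s,t) separates as P(s) + Q(t) + 5, so its minimum is min P + min Q + 5.
P'(s) = 12(s - 2)(s + 2)(s + 4) vanishes at s ∈ {-4, -2, 2}; Q'(t) = 12t(t - 3)(t + 3) vanishes at t ∈ {-3, 0, 3}.
Local minima of P (where P''>0): P(-4)=128, P(2)=-304. Local minima of Q: Q(-3)=-243, Q(3)=-243.
So the global minimum of U is P(2) + Q(-3) + 5 = -304 − 243 + 5 = -542, attained at (2, -3).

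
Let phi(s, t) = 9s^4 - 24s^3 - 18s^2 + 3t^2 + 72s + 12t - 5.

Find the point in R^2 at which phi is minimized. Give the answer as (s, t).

(-1, -2)

phi(s,t) separates as P(s) + Q(t) − 5, so its minimum is min P + min Q − 5.
P'(s) = 36(s - 2)(s - 1)(s + 1) vanishes at s ∈ {-1, 1, 2}; Q'(t) = 6(t + 2) vanishes at t ∈ {-2}.
Local minima of P (where P''>0): P(-1)=-57, P(2)=24. Local minima of Q: Q(-2)=-12.
So the global minimum of phi is P(-1) + Q(-2) − 5 = -57 − 12 − 5 = -74, attained at (-1, -2).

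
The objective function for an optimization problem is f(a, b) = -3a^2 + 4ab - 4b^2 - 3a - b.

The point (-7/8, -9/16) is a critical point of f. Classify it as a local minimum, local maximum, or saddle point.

local maximum

The Hessian of f is constant: H = [[-6, 4], [4, -8]].
det(H) = (-6)·(-8) − 4² = 32.
det(H) > 0 and tr(H) = -14 < 0, so H is negative definite and the point is a local maximum.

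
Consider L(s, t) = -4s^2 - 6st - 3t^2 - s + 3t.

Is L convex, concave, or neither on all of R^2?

concave

L is quadratic, so its Hessian is the constant matrix H = [[-8, -6], [-6, -6]].
det(H) = 12, tr(H) = -14.
det(H) > 0 and tr(H) < 0, so H is negative definite everywhere: concave.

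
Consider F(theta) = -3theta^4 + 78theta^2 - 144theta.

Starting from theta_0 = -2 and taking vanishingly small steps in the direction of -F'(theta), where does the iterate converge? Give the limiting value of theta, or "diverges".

1

F'(theta) = -12(theta - 3)(theta - 1)(theta + 4), so F'(-2) = -360.
Gradient descent moves in the -F' direction, i.e. theta is increasing.
The nearest critical point in that direction is theta = 1, where F'' = 120 > 0 (a local minimum). The iterate converges there.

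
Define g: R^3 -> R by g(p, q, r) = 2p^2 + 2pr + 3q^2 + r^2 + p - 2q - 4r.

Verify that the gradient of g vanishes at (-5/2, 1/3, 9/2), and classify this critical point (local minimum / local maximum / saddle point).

local minimum

∇g = (4p + 2r + 1, 6q - 2, 2p + 2r - 4); substituting (-5/2, 1/3, 9/2) gives ∇g = (0, 0, 0), so (-5/2, 1/3, 9/2) is indeed a critical point.
The Hessian is constant: H = [[4, 0, 2], [0, 6, 0], [2, 0, 2]].
Leading principal minors: Δ₁ = 4, Δ₂ = 24, Δ₃ = 24.
All leading minors are positive, so H is positive definite: a local minimum.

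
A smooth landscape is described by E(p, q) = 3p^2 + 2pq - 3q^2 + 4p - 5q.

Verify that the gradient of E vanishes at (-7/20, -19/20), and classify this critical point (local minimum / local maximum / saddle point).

saddle point

∇E = (6p + 2q + 4, 2p - 6q - 5); substituting (-7/20, -19/20) gives ∇E = (0, 0), so (-7/20, -19/20) is indeed a critical point.
The Hessian of E is constant: H = [[6, 2], [2, -6]].
det(H) = 6·(-6) − 2² = -40.
Since det(H) < 0, H is indefinite and the critical point is a saddle point.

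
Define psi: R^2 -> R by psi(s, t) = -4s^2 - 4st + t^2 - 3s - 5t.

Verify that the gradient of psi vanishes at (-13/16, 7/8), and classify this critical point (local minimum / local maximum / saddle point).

saddle point

∇psi = (-8s - 4t - 3, -4s + 2t - 5); substituting (-13/16, 7/8) gives ∇psi = (0, 0), so (-13/16, 7/8) is indeed a critical point.
The Hessian of psi is constant: H = [[-8, -4], [-4, 2]].
det(H) = (-8)·2 − (-4)² = -32.
Since det(H) < 0, H is indefinite and the critical point is a saddle point.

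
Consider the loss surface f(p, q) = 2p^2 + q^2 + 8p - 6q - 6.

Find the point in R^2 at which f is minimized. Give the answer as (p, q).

(-2, 3)

f(p,q) separates as A(p) + B(q) − 6, so its minimum is min A + min B − 6.
A'(p) = 4p + 8 vanishes at p ∈ {-2}; B'(q) = 2q - 6 vanishes at q ∈ {3}.
Local minima of A (where A''>0): A(-2)=-8. Local minima of B: B(3)=-9.
So the global minimum of f is A(-2) + B(3) − 6 = -8 − 9 − 6 = -23, attained at (-2, 3).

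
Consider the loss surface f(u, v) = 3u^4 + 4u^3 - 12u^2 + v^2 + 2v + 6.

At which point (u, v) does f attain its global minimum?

(-2, -1)

f(u,v) separates as P(u) + Q(v) + 6, so its minimum is min P + min Q + 6.
P'(u) = 12u(u - 1)(u + 2) vanishes at u ∈ {-2, 0, 1}; Q'(v) = 2v + 2 vanishes at v ∈ {-1}.
Local minima of P (where P''>0): P(-2)=-32, P(1)=-5. Local minima of Q: Q(-1)=-1.
So the global minimum of f is P(-2) + Q(-1) + 6 = -32 − 1 + 6 = -27, attained at (-2, -1).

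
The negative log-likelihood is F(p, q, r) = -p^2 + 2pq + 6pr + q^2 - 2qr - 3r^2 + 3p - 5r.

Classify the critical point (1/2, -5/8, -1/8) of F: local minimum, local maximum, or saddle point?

saddle point

The Hessian is constant: H = [[-2, 2, 6], [2, 2, -2], [6, -2, -6]].
Leading principal minors: Δ₁ = -2, Δ₂ = -8, Δ₃ = -64.
The minors fit neither the all-positive nor the alternating-sign pattern, so H is indefinite: a saddle point.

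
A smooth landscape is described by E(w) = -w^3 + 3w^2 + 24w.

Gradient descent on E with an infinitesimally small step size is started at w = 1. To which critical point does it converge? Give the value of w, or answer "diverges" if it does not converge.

E'(w) = -3(w - 4)(w + 2), so E'(1) = 27.
Gradient descent moves in the -E' direction, i.e. w is decreasing.
The nearest critical point in that direction is w = -2, where E'' = 18 > 0 (a local minimum). The iterate converges there.

-2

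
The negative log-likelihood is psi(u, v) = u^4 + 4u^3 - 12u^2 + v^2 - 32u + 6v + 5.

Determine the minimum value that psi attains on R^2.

-68

psi(u,v) separates as P(u) + Q(v) + 5, so its minimum is min P + min Q + 5.
P'(u) = 4(u - 2)(u + 1)(u + 4) vanishes at u ∈ {-4, -1, 2}; Q'(v) = 2v + 6 vanishes at v ∈ {-3}.
Local minima of P (where P''>0): P(-4)=-64, P(2)=-64. Local minima of Q: Q(-3)=-9.
So the global minimum of psi is P(-4) + Q(-3) + 5 = -64 − 9 + 5 = -68, attained at (-4, -3).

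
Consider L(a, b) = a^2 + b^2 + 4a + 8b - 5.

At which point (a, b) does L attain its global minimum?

L(a,b) separates as P(a) + Q(b) − 5, so its minimum is min P + min Q − 5.
P'(a) = 2a + 4 vanishes at a ∈ {-2}; Q'(b) = 2b + 8 vanishes at b ∈ {-4}.
Local minima of P (where P''>0): P(-2)=-4. Local minima of Q: Q(-4)=-16.
So the global minimum of L is P(-2) + Q(-4) − 5 = -4 − 16 − 5 = -25, attained at (-2, -4).

(-2, -4)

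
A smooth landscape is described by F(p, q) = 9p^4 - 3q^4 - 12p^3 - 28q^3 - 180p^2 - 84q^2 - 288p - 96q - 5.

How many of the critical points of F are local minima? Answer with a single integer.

2

F separates as a function of p plus a function of q, so ∇F=0 decouples.
∂F/∂p = 36(p - 4)(p + 1)(p + 2) = 0 at p ∈ {-2, -1, 4}; ∂F/∂q = -12(q + 1)(q + 2)(q + 4) = 0 at q ∈ {-4, -2, -1}.
The Hessian is diagonal: diag(F_pp, F_qq). Second derivatives: F_pp(-2)=216, F_pp(-1)=-180, F_pp(4)=1080; F_qq(-4)=-72, F_qq(-2)=24, F_qq(-1)=-36.
Local minima occur where both diagonal entries positive: (-2, -2), (4, -2). Count: 2.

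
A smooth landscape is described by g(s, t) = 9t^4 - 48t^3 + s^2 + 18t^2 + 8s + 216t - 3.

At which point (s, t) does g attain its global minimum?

g(s,t) separates as P(s) + Q(t) − 3, so its minimum is min P + min Q − 3.
P'(s) = 2s + 8 vanishes at s ∈ {-4}; Q'(t) = 36(t - 3)(t - 2)(t + 1) vanishes at t ∈ {-1, 2, 3}.
Local minima of P (where P''>0): P(-4)=-16. Local minima of Q: Q(-1)=-141, Q(3)=243.
So the global minimum of g is P(-4) + Q(-1) − 3 = -16 − 141 − 3 = -160, attained at (-4, -1).

(-4, -1)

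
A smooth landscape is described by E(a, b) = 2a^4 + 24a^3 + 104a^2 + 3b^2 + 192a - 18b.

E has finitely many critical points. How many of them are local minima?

E separates as a function of a plus a function of b, so ∇E=0 decouples.
∂E/∂a = 8(a + 2)(a + 3)(a + 4) = 0 at a ∈ {-4, -3, -2}; ∂E/∂b = 6(b - 3) = 0 at b ∈ {3}.
The Hessian is diagonal: diag(E_aa, E_bb). Second derivatives: E_aa(-4)=16, E_aa(-3)=-8, E_aa(-2)=16; E_bb(3)=6.
Local minima occur where both diagonal entries positive: (-4, 3), (-2, 3). Count: 2.

2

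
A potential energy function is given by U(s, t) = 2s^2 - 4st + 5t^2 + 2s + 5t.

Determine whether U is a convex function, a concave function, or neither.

convex

U is quadratic, so its Hessian is the constant matrix H = [[4, -4], [-4, 10]].
det(H) = 24, tr(H) = 14.
det(H) > 0 and tr(H) > 0, so H is positive definite everywhere: convex.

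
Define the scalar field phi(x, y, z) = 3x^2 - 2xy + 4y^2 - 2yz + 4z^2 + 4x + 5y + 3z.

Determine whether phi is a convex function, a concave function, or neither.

convex

phi is quadratic, so its Hessian is the constant matrix H = [[6, -2, 0], [-2, 8, -2], [0, -2, 8]].
Leading principal minors: 6, 44, 328.
All positive ⇒ H ≻ 0 ⇒ convex.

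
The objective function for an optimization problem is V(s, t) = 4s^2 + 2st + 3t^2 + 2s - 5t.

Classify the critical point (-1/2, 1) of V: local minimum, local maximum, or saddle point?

local minimum

The Hessian of V is constant: H = [[8, 2], [2, 6]].
det(H) = 8·6 − 2² = 44.
det(H) > 0 and tr(H) = 14 > 0, so H is positive definite and the point is a local minimum.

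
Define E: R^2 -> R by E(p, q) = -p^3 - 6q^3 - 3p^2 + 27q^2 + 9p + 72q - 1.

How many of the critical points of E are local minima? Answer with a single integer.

E separates as a function of p plus a function of q, so ∇E=0 decouples.
∂E/∂p = -3(p - 1)(p + 3) = 0 at p ∈ {-3, 1}; ∂E/∂q = -18(q - 4)(q + 1) = 0 at q ∈ {-1, 4}.
The Hessian is diagonal: diag(E_pp, E_qq). Second derivatives: E_pp(-3)=12, E_pp(1)=-12; E_qq(-1)=90, E_qq(4)=-90.
Local minima occur where both diagonal entries positive: (-3, -1). Count: 1.

1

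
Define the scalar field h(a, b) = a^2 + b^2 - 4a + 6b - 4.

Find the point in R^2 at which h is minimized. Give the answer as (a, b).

(2, -3)

h(a,b) separates as P(a) + Q(b) − 4, so its minimum is min P + min Q − 4.
P'(a) = 2a - 4 vanishes at a ∈ {2}; Q'(b) = 2b + 6 vanishes at b ∈ {-3}.
Local minima of P (where P''>0): P(2)=-4. Local minima of Q: Q(-3)=-9.
So the global minimum of h is P(2) + Q(-3) − 4 = -4 − 9 − 4 = -17, attained at (2, -3).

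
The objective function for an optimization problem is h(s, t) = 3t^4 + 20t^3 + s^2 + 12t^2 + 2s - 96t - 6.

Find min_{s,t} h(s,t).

-68

h(s,t) separates as P(s) + Q(t) − 6, so its minimum is min P + min Q − 6.
P'(s) = 2s + 2 vanishes at s ∈ {-1}; Q'(t) = 12(t - 1)(t + 2)(t + 4) vanishes at t ∈ {-4, -2, 1}.
Local minima of P (where P''>0): P(-1)=-1. Local minima of Q: Q(-4)=64, Q(1)=-61.
So the global minimum of h is P(-1) + Q(1) − 6 = -1 − 61 − 6 = -68, attained at (-1, 1).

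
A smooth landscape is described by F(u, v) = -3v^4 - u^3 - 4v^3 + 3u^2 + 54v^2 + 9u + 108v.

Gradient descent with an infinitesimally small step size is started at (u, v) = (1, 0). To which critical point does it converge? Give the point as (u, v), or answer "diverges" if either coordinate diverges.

F is separable, so gradient descent decouples: u follows -∂F/∂u, v follows -∂F/∂v.
∂F/∂u = -3(u - 3)(u + 1); at u=1 this is 12, so u decreases.
∂F/∂v = -12(v - 3)(v + 1)(v + 3); at v=0 this is 108, so v decreases.
u converges to its nearest critical value -1 (a local min of the u-part); v converges to -1. The iterate converges to (-1, -1).

(-1, -1)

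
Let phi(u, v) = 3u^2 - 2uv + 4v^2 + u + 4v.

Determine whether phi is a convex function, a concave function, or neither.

convex

phi is quadratic, so its Hessian is the constant matrix H = [[6, -2], [-2, 8]].
det(H) = 44, tr(H) = 14.
det(H) > 0 and tr(H) > 0, so H is positive definite everywhere: convex.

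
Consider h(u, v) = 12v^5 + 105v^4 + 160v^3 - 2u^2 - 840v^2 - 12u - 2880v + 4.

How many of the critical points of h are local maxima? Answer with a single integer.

2

h separates as a function of u plus a function of v, so ∇h=0 decouples.
∂h/∂u = -4(u + 3) = 0 at u ∈ {-3}; ∂h/∂v = 60(v - 2)(v + 2)(v + 3)(v + 4) = 0 at v ∈ {-4, -3, -2, 2}.
The Hessian is diagonal: diag(h_uu, h_vv). Second derivatives: h_uu(-3)=-4; h_vv(-4)=-720, h_vv(-3)=300, h_vv(-2)=-480, h_vv(2)=7200.
Local maxima occur where both diagonal entries negative: (-3, -4), (-3, -2). Count: 2.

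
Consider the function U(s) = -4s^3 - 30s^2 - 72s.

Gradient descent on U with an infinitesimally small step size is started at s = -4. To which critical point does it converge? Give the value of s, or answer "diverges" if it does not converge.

-3

U'(s) = -12(s + 2)(s + 3), so U'(-4) = -24.
Gradient descent moves in the -U' direction, i.e. s is increasing.
The nearest critical point in that direction is s = -3, where U'' = 12 > 0 (a local minimum). The iterate converges there.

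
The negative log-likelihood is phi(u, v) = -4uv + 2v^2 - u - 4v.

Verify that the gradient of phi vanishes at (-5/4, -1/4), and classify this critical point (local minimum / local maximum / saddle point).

saddle point

∇phi = (-4v - 1, -4u + 4v - 4); substituting (-5/4, -1/4) gives ∇phi = (0, 0), so (-5/4, -1/4) is indeed a critical point.
The Hessian of phi is constant: H = [[0, -4], [-4, 4]].
det(H) = 0·4 − (-4)² = -16.
Since det(H) < 0, H is indefinite and the critical point is a saddle point.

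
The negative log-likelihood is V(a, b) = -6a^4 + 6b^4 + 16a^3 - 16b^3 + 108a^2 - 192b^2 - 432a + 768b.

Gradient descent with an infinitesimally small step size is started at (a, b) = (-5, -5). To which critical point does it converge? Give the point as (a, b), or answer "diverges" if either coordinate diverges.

diverges

V is separable, so gradient descent decouples: a follows -∂V/∂a, b follows -∂V/∂b.
∂V/∂a = -24(a - 3)(a - 2)(a + 3); at a=-5 this is 2688, so a decreases.
∂V/∂b = 24(b - 4)(b - 2)(b + 4); at b=-5 this is -1512, so b increases.
The a-coordinate has no critical point in that direction and runs off to infinity.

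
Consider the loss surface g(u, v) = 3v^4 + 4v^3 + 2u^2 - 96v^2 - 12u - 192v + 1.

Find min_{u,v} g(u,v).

g(u,v) separates as P(u) + Q(v) + 1, so its minimum is min P + min Q + 1.
P'(u) = 4u - 12 vanishes at u ∈ {3}; Q'(v) = 12(v - 4)(v + 1)(v + 4) vanishes at v ∈ {-4, -1, 4}.
Local minima of P (where P''>0): P(3)=-18. Local minima of Q: Q(-4)=-256, Q(4)=-1280.
So the global minimum of g is P(3) + Q(4) + 1 = -18 − 1280 + 1 = -1297, attained at (3, 4).

-1297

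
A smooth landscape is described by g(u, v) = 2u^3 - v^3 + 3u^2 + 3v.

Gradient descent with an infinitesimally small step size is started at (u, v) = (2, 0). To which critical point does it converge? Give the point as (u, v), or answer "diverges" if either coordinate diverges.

(0, -1)

g is separable, so gradient descent decouples: u follows -∂g/∂u, v follows -∂g/∂v.
∂g/∂u = 6u(u + 1); at u=2 this is 36, so u decreases.
∂g/∂v = -3(v - 1)(v + 1); at v=0 this is 3, so v decreases.
u converges to its nearest critical value 0 (a local min of the u-part); v converges to -1. The iterate converges to (0, -1).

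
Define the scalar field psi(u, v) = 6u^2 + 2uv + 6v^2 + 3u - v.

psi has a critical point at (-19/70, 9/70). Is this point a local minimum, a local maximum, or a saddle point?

local minimum

The Hessian of psi is constant: H = [[12, 2], [2, 12]].
det(H) = 12·12 − 2² = 140.
det(H) > 0 and tr(H) = 24 > 0, so H is positive definite and the point is a local minimum.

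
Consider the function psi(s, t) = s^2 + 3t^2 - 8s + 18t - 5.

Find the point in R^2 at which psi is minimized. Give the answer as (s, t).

(4, -3)

psi(s,t) separates as P(s) + Q(t) − 5, so its minimum is min P + min Q − 5.
P'(s) = 2s - 8 vanishes at s ∈ {4}; Q'(t) = 6(t + 3) vanishes at t ∈ {-3}.
Local minima of P (where P''>0): P(4)=-16. Local minima of Q: Q(-3)=-27.
So the global minimum of psi is P(4) + Q(-3) − 5 = -16 − 27 − 5 = -48, attained at (4, -3).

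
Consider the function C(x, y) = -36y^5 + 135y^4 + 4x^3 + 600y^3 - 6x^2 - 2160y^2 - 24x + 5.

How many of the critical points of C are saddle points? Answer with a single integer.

4

C separates as a function of x plus a function of y, so ∇C=0 decouples.
∂C/∂x = 12(x - 2)(x + 1) = 0 at x ∈ {-1, 2}; ∂C/∂y = -180y(y - 4)(y - 2)(y + 3) = 0 at y ∈ {-3, 0, 2, 4}.
The Hessian is diagonal: diag(C_xx, C_yy). Second derivatives: C_xx(-1)=-36, C_xx(2)=36; C_yy(-3)=18900, C_yy(0)=-4320, C_yy(2)=3600, C_yy(4)=-10080.
Saddle points occur where the two diagonal entries have opposite signs: (-1, -3), (-1, 2), (2, 0), (2, 4). Count: 4.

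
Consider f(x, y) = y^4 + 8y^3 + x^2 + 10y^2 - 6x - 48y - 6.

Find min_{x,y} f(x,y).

f(x,y) separates as P(x) + Q(y) − 6, so its minimum is min P + min Q − 6.
P'(x) = 2x - 6 vanishes at x ∈ {3}; Q'(y) = 4(y - 1)(y + 3)(y + 4) vanishes at y ∈ {-4, -3, 1}.
Local minima of P (where P''>0): P(3)=-9. Local minima of Q: Q(-4)=96, Q(1)=-29.
So the global minimum of f is P(3) + Q(1) − 6 = -9 − 29 − 6 = -44, attained at (3, 1).

-44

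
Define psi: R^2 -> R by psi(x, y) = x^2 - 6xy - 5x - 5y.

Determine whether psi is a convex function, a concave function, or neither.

neither

psi is quadratic, so its Hessian is the constant matrix H = [[2, -6], [-6, 0]].
det(H) = -36, tr(H) = 2.
det(H) < 0, so H is indefinite: neither convex nor concave.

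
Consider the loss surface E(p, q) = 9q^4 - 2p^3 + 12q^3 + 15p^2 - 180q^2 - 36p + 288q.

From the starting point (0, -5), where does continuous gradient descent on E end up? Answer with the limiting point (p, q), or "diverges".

E is separable, so gradient descent decouples: p follows -∂E/∂p, q follows -∂E/∂q.
∂E/∂p = -6(p - 3)(p - 2); at p=0 this is -36, so p increases.
∂E/∂q = 36(q - 2)(q - 1)(q + 4); at q=-5 this is -1512, so q increases.
p converges to its nearest critical value 2 (a local min of the p-part); q converges to -4. The iterate converges to (2, -4).

(2, -4)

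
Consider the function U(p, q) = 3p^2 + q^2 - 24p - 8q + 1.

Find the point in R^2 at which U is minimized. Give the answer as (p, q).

U(p,q) separates as A(p) + B(q) + 1, so its minimum is min A + min B + 1.
A'(p) = 6p - 24 vanishes at p ∈ {4}; B'(q) = 2q - 8 vanishes at q ∈ {4}.
Local minima of A (where A''>0): A(4)=-48. Local minima of B: B(4)=-16.
So the global minimum of U is A(4) + B(4) + 1 = -48 − 16 + 1 = -63, attained at (4, 4).

(4, 4)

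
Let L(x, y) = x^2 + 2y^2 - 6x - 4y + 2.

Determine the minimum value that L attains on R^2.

L(x,y) separates as P(x) + Q(y) + 2, so its minimum is min P + min Q + 2.
P'(x) = 2x - 6 vanishes at x ∈ {3}; Q'(y) = 4y - 4 vanishes at y ∈ {1}.
Local minima of P (where P''>0): P(3)=-9. Local minima of Q: Q(1)=-2.
So the global minimum of L is P(3) + Q(1) + 2 = -9 − 2 + 2 = -9, attained at (3, 1).

-9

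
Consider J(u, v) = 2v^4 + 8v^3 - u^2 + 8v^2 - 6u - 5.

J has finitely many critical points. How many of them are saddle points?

J separates as a function of u plus a function of v, so ∇J=0 decouples.
∂J/∂u = -2(u + 3) = 0 at u ∈ {-3}; ∂J/∂v = 8v(v + 1)(v + 2) = 0 at v ∈ {-2, -1, 0}.
The Hessian is diagonal: diag(J_uu, J_vv). Second derivatives: J_uu(-3)=-2; J_vv(-2)=16, J_vv(-1)=-8, J_vv(0)=16.
Saddle points occur where the two diagonal entries have opposite signs: (-3, -2), (-3, 0). Count: 2.

2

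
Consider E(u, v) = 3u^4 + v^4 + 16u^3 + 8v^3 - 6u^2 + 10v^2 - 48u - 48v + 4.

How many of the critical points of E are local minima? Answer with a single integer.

4

E separates as a function of u plus a function of v, so ∇E=0 decouples.
∂E/∂u = 12(u - 1)(u + 1)(u + 4) = 0 at u ∈ {-4, -1, 1}; ∂E/∂v = 4(v - 1)(v + 3)(v + 4) = 0 at v ∈ {-4, -3, 1}.
The Hessian is diagonal: diag(E_uu, E_vv). Second derivatives: E_uu(-4)=180, E_uu(-1)=-72, E_uu(1)=120; E_vv(-4)=20, E_vv(-3)=-16, E_vv(1)=80.
Local minima occur where both diagonal entries positive: (-4, -4), (-4, 1), (1, -4), (1, 1). Count: 4.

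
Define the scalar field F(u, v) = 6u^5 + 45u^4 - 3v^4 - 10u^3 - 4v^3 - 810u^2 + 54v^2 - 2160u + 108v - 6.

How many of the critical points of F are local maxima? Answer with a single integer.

4

F separates as a function of u plus a function of v, so ∇F=0 decouples.
∂F/∂u = 30(u - 3)(u + 2)(u + 3)(u + 4) = 0 at u ∈ {-4, -3, -2, 3}; ∂F/∂v = -12(v - 3)(v + 1)(v + 3) = 0 at v ∈ {-3, -1, 3}.
The Hessian is diagonal: diag(F_uu, F_vv). Second derivatives: F_uu(-4)=-420, F_uu(-3)=180, F_uu(-2)=-300, F_uu(3)=6300; F_vv(-3)=-144, F_vv(-1)=96, F_vv(3)=-288.
Local maxima occur where both diagonal entries negative: (-4, -3), (-4, 3), (-2, -3), (-2, 3). Count: 4.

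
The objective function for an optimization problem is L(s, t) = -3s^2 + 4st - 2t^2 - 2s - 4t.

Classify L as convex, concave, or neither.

concave

L is quadratic, so its Hessian is the constant matrix H = [[-6, 4], [4, -4]].
det(H) = 8, tr(H) = -10.
det(H) > 0 and tr(H) < 0, so H is negative definite everywhere: concave.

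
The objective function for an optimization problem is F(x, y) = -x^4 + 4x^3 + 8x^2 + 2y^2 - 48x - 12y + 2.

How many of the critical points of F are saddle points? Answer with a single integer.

F separates as a function of x plus a function of y, so ∇F=0 decouples.
∂F/∂x = -4(x - 3)(x - 2)(x + 2) = 0 at x ∈ {-2, 2, 3}; ∂F/∂y = 4(y - 3) = 0 at y ∈ {3}.
The Hessian is diagonal: diag(F_xx, F_yy). Second derivatives: F_xx(-2)=-80, F_xx(2)=16, F_xx(3)=-20; F_yy(3)=4.
Saddle points occur where the two diagonal entries have opposite signs: (-2, 3), (3, 3). Count: 2.

2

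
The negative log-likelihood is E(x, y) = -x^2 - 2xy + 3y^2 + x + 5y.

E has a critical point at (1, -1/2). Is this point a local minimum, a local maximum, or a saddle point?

saddle point

The Hessian of E is constant: H = [[-2, -2], [-2, 6]].
det(H) = (-2)·6 − (-2)² = -16.
Since det(H) < 0, H is indefinite and the critical point is a saddle point.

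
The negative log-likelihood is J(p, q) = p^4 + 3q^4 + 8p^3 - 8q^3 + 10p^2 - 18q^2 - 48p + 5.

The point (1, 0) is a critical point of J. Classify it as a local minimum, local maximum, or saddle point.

The mixed partial ∂²J/∂p∂q is 0, so the Hessian at any point is diag(J_pp, J_qq) = diag(4(3p^2 + 12p + 5), 12(3q^2 - 4q - 3)).
At (1, 0): H = diag(80, -36).
The eigenvalues have opposite signs, so H is indefinite: a saddle point.

saddle point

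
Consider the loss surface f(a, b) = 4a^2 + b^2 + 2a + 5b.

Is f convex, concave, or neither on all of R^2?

f is quadratic, so its Hessian is the constant matrix H = [[8, 0], [0, 2]].
det(H) = 16, tr(H) = 10.
det(H) > 0 and tr(H) > 0, so H is positive definite everywhere: convex.

convex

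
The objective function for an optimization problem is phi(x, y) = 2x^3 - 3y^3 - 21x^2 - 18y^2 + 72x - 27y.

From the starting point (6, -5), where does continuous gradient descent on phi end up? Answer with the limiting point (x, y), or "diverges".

(4, -3)

phi is separable, so gradient descent decouples: x follows -∂phi/∂x, y follows -∂phi/∂y.
∂phi/∂x = 6(x - 4)(x - 3); at x=6 this is 36, so x decreases.
∂phi/∂y = -9(y + 1)(y + 3); at y=-5 this is -72, so y increases.
x converges to its nearest critical value 4 (a local min of the x-part); y converges to -3. The iterate converges to (4, -3).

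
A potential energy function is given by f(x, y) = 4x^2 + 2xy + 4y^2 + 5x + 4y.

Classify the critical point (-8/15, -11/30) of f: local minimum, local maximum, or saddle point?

local minimum

The Hessian of f is constant: H = [[8, 2], [2, 8]].
det(H) = 8·8 − 2² = 60.
det(H) > 0 and tr(H) = 16 > 0, so H is positive definite and the point is a local minimum.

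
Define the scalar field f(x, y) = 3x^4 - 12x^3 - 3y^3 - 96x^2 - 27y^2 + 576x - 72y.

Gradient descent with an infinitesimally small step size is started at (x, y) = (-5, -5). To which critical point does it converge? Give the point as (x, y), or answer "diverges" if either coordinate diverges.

f is separable, so gradient descent decouples: x follows -∂f/∂x, y follows -∂f/∂y.
∂f/∂x = 12(x - 4)(x - 3)(x + 4); at x=-5 this is -864, so x increases.
∂f/∂y = -9(y + 2)(y + 4); at y=-5 this is -27, so y increases.
x converges to its nearest critical value -4 (a local min of the x-part); y converges to -4. The iterate converges to (-4, -4).

(-4, -4)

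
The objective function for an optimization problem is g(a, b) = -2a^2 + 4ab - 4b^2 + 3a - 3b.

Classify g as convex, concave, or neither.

concave

g is quadratic, so its Hessian is the constant matrix H = [[-4, 4], [4, -8]].
det(H) = 16, tr(H) = -12.
det(H) > 0 and tr(H) < 0, so H is negative definite everywhere: concave.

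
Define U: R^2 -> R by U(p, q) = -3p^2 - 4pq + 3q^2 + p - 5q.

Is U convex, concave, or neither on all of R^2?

U is quadratic, so its Hessian is the constant matrix H = [[-6, -4], [-4, 6]].
det(H) = -52, tr(H) = 0.
det(H) < 0, so H is indefinite: neither convex nor concave.

neither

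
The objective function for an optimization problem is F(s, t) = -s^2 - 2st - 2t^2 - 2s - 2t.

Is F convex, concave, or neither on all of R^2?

F is quadratic, so its Hessian is the constant matrix H = [[-2, -2], [-2, -4]].
det(H) = 4, tr(H) = -6.
det(H) > 0 and tr(H) < 0, so H is negative definite everywhere: concave.

concave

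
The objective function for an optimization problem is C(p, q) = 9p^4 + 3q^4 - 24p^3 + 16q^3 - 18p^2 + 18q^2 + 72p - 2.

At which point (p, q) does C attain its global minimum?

(-1, -3)

C(p,q) separates as A(p) + B(q) − 2, so its minimum is min A + min B − 2.
A'(p) = 36(p - 2)(p - 1)(p + 1) vanishes at p ∈ {-1, 1, 2}; B'(q) = 12q(q + 1)(q + 3) vanishes at q ∈ {-3, -1, 0}.
Local minima of A (where A''>0): A(-1)=-57, A(2)=24. Local minima of B: B(-3)=-27, B(0)=0.
So the global minimum of C is A(-1) + B(-3) − 2 = -57 − 27 − 2 = -86, attained at (-1, -3).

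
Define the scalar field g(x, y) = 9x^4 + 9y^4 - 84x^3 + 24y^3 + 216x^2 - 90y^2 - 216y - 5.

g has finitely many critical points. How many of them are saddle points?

g separates as a function of x plus a function of y, so ∇g=0 decouples.
∂g/∂x = 36x(x - 4)(x - 3) = 0 at x ∈ {0, 3, 4}; ∂g/∂y = 36(y - 2)(y + 1)(y + 3) = 0 at y ∈ {-3, -1, 2}.
The Hessian is diagonal: diag(g_xx, g_yy). Second derivatives: g_xx(0)=432, g_xx(3)=-108, g_xx(4)=144; g_yy(-3)=360, g_yy(-1)=-216, g_yy(2)=540.
Saddle points occur where the two diagonal entries have opposite signs: (0, -1), (3, -3), (3, 2), (4, -1). Count: 4.

4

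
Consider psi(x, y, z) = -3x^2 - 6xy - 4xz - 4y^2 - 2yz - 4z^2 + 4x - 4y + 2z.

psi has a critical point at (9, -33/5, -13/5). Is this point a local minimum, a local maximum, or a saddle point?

local maximum

The Hessian is constant: H = [[-6, -6, -4], [-6, -8, -2], [-4, -2, -8]].
Leading principal minors: Δ₁ = -6, Δ₂ = 12, Δ₃ = -40.
The minors alternate sign starting negative (−, +, −), so H is negative definite: a local maximum.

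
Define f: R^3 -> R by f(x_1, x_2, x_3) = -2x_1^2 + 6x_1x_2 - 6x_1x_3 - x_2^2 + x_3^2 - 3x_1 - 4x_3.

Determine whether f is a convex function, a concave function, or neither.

neither

f is quadratic, so its Hessian is the constant matrix H = [[-4, 6, -6], [6, -2, 0], [-6, 0, 2]].
Leading principal minors: -4, -28, 16.
Neither pattern holds ⇒ H is indefinite ⇒ neither convex nor concave.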